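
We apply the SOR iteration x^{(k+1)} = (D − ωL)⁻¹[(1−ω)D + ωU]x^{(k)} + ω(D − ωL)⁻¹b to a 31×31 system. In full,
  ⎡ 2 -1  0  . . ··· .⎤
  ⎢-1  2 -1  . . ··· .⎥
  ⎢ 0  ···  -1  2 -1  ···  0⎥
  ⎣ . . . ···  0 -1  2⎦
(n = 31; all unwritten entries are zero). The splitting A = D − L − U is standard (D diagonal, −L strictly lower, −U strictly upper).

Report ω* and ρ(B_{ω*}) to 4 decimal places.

spectrum of D⁻¹(L+U) = {cos(kπ/32) : 1≤k≤31}; ρ_J = cos(π/32) = 0.9952.
√(1−ρ_J²) = |sin(π/32)| = 0.09802
Then 2/(1+√(1−ρ_J²)) = 2/(1+0.09802); ω* = 2/1.09802 = 1.8215.
[ρ_SOR] ω* − 1 = 0.8215.

ω* = 1.8215, ρ_SOR = 0.8215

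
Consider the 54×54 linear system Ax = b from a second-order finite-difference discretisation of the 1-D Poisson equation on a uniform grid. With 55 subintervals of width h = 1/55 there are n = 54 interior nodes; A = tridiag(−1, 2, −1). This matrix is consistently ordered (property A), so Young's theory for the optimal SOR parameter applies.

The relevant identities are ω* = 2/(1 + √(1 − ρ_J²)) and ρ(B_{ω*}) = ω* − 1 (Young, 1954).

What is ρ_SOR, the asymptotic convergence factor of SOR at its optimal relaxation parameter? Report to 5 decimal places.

½·tridiag(1,0,1) at n=54: λ_k = cos(kπ/55); max |λ| at k=1 ⇒ ρ_J = cos(π/55) ≈ 0.99837.
√(1−ρ_J²) = |sin(π/55)| = 0.057089
ω* = 2/(1 + 0.057089) = 2/1.057089 = 1.89199.
At ω = 1.89199 every |λ(B_ω)| = ω−1, so ρ_SOR = 0.89199.

ρ_SOR = 0.89199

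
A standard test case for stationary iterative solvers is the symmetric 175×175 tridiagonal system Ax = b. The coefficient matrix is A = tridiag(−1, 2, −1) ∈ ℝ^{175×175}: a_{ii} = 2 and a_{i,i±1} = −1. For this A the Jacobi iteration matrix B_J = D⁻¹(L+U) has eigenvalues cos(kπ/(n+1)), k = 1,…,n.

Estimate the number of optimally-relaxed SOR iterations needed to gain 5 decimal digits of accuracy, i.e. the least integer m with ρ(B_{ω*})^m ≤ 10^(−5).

m = 323

n=175: λ(B_J) = 1 − λ(A)/2 = cos(kπ/176); k=1 gives ρ_J = 0.9998407.
√(1 − cos²(π/176)) = sin(π/176) ≈ 0.0178490.
So ω* = 2/1.0178490 = 1.9649280 (Young).
ρ(B_{ω*}) = ω*−1 = 0.9649280
m ≥ 5·ln10 / (−ln 0.9649280) = 322.474; smallest integer m = 323.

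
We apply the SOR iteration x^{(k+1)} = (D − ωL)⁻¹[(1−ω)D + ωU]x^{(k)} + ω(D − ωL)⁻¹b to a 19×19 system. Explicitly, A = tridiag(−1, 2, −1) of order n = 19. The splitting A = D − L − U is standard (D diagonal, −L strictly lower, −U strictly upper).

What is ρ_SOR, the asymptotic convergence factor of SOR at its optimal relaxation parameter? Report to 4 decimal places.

B_J for the 19×19 system has eigenvalues cos(kπ/20); ρ_J = cos(π/20) = 0.9877.
1 − cos²(π/20) = sin²(π/20) ⇒ √(1−ρ_J²) = sin(π/20) = 0.15643.
[ω*] 2 ÷ (1 + 0.15643) = 2 ÷ 1.15643 = 1.7295.
and ρ(B_{ω*}) = 1.7295 − 1 = 0.7295.

ρ_SOR = 0.7295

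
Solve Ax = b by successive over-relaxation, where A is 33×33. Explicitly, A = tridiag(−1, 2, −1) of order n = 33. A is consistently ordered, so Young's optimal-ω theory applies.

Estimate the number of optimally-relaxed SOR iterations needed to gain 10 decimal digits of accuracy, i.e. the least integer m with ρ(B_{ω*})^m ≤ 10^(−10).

B_J for the 33×33 system has eigenvalues cos(kπ/34); ρ_J = cos(π/34) = 0.9957342.
1 − cos²(π/34) = sin²(π/34) ⇒ √(1−ρ_J²) = sin(π/34) = 0.0922684.
ω* = 2/(1+0.0922684) = 1.8310518
[ρ_SOR] ω* − 1 = 0.8310518.
For 10 digits: m = 10·ln10 / (−ln 0.8310518) = 23.0259/0.185063 = 124.422; round up → m = 125.

m = 125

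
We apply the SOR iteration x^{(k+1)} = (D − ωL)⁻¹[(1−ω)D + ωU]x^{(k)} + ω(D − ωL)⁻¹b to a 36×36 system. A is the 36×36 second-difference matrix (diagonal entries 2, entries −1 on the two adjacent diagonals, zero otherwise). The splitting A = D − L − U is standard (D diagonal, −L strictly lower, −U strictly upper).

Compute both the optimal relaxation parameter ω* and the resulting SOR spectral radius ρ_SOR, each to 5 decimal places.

ω* = 1.84365, ρ_SOR = 0.84365

spectrum of D⁻¹(L+U) = {cos(kπ/37) : 1≤k≤36}; ρ_J = cos(π/37) = 0.99640.
root = sin(π/37) = 0.084806  (since 1−cos² = sin²).
ω* = 2 / (1 + 0.084806) = 2 / 1.084806 ≈ 1.84365.
and ρ(B_{ω*}) = 1.84365 − 1 = 0.84365.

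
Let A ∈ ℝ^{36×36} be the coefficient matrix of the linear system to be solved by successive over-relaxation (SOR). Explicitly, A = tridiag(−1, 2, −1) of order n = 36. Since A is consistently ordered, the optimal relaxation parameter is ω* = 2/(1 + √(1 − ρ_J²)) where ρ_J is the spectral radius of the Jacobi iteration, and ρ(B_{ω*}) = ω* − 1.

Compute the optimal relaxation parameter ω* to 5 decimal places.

ρ_J = max_k |cos(kπ/37)| = cos(π/37) = 0.99640
root = sin(π/37) = 0.084806  (since 1−cos² = sin²).
ω* = 2 / (1 + 0.084806) = 2 / 1.084806 ≈ 1.84365.
Hence ρ(B_{ω*}) = 1.84365 − 1 = 0.84365.

ω* = 1.84365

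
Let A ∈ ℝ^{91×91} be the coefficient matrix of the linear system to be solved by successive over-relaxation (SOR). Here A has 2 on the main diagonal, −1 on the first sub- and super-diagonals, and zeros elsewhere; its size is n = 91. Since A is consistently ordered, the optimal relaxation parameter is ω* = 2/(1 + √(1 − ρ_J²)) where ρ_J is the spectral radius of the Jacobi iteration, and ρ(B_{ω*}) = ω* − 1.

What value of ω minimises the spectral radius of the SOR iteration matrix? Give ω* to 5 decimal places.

ω* = 1.93397

½·tridiag(1,0,1) at n=91: λ_k = cos(kπ/92); max |λ| at k=1 ⇒ ρ_J = cos(π/92) ≈ 0.99942.
1 − cos²(π/92) = sin²(π/92) ⇒ √(1−ρ_J²) = sin(π/92) = 0.034141.
Then 2/(1+√(1−ρ_J²)) = 2/(1+0.034141); ω* = 2/1.034141 = 1.93397.
and ρ(B_{ω*}) = 1.93397 − 1 = 0.93397.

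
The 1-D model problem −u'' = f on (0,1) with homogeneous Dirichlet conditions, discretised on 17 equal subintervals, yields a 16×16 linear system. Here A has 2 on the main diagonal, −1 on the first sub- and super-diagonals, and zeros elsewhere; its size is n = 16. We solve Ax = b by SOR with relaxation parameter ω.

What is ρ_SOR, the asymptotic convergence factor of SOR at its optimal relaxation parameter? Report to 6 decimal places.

B_J for the 16×16 system has eigenvalues cos(kπ/17); ρ_J = cos(π/17) = 0.982973.
√(1 − cos²(π/17)) = sin(π/17) ≈ 0.1837495.
So ω* = 2/1.1837495 = 1.689547 (Young).
ρ_SOR = ω* − 1 ≈ 0.689547.

ρ_SOR = 0.689547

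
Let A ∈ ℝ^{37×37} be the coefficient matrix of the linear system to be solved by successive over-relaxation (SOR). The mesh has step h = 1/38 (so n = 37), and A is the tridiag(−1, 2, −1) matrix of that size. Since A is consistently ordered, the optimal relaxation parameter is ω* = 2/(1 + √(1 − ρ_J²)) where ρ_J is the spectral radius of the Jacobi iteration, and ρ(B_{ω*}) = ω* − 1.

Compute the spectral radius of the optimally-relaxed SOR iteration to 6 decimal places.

With n=37, ρ(Jacobi) = cos(π/38) = 0.996584.
1 − cos²(π/38) = sin²(π/38) ⇒ √(1−ρ_J²) = sin(π/38) = 0.0825793.
[ω*] 2 ÷ (1 + 0.0825793) = 2 ÷ 1.0825793 = 1.847440.
ρ_SOR = ω* − 1 = 1.847440 − 1 = 0.847440.

ρ_SOR = 0.847440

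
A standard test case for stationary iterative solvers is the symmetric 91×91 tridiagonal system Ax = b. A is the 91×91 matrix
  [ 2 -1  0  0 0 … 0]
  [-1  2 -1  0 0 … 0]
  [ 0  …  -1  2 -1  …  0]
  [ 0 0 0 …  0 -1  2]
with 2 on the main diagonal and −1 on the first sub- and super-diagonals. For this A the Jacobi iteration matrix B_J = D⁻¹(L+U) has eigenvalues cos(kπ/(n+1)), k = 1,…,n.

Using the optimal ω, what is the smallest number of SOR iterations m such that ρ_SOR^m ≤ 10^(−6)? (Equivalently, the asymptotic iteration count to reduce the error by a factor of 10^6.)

m = 203

B_J for the 91×91 system has eigenvalues cos(kπ/92); ρ_J = cos(π/92) = 0.9994170.
root = sin(π/92) = 0.0341411  (since 1−cos² = sin²).
ω* = 2 / (1 + 0.0341411) = 2 / 1.0341411 ≈ 1.9339721.
ρ_SOR = ω* − 1 ≈ 0.9339721.
Need (0.9339721)^m ≤ 10^(−6): m ≥ 6·ln10/|ln 0.9339721| = 13.8155/0.0683087 = 202.251 ⇒ m = 203.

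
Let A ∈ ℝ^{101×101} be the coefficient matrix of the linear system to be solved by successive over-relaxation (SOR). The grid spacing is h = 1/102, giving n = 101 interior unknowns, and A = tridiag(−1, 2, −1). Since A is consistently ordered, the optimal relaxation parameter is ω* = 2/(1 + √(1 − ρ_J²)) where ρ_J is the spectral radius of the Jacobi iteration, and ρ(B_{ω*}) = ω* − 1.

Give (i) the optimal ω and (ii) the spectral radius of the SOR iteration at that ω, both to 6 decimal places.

ω* = 1.940250, ρ_SOR = 0.940250

B_J for the 101×101 system has eigenvalues cos(kπ/102); ρ_J = cos(π/102) = 0.999526.
√(1−ρ_J²) = |sin(π/102)| = 0.0307951
Young: ω* = 2/(1+√(1−ρ_J²)) = 2/(1+0.0307951) = 2/1.0307951 = 1.940250.
and ρ(B_{ω*}) = 1.940250 − 1 = 0.940250.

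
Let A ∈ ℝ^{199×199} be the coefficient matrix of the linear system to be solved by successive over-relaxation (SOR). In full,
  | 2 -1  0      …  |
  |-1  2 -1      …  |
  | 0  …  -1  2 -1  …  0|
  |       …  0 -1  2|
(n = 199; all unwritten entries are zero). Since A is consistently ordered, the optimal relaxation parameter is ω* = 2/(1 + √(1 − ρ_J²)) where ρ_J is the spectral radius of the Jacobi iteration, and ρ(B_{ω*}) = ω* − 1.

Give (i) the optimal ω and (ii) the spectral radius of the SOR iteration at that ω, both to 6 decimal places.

With n=199, ρ(Jacobi) = cos(π/200) = 0.999877.
√(1 − cos²(π/200)) = sin(π/200) ≈ 0.0157073.
Young: ω* = 2/(1+√(1−ρ_J²)) = 2/(1+0.0157073) = 2/1.0157073 = 1.969071.
ρ_SOR = ω* − 1 ≈ 0.969071.

ω* = 1.969071, ρ_SOR = 0.969071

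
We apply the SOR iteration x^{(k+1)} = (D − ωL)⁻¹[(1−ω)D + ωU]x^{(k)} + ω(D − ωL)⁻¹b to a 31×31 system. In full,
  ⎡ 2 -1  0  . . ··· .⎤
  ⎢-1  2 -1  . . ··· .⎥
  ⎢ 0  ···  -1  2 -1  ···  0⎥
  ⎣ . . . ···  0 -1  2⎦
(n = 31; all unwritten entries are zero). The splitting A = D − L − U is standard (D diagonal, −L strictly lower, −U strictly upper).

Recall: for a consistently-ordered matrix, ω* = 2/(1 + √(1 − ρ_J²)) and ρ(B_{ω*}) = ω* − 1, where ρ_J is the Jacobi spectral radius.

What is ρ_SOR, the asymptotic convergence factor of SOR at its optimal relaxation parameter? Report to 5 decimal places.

ρ_SOR = 0.82147

n=31: λ(B_J) = 1 − λ(A)/2 = cos(kπ/32); k=1 gives ρ_J = 0.99518.
√(1−ρ_J²) = |sin(π/32)| = 0.098017
ω* = 2/(1 + 0.098017) = 2/1.098017 = 1.82147.
ρ_SOR = ω* − 1 = 1.82147 − 1 = 0.82147.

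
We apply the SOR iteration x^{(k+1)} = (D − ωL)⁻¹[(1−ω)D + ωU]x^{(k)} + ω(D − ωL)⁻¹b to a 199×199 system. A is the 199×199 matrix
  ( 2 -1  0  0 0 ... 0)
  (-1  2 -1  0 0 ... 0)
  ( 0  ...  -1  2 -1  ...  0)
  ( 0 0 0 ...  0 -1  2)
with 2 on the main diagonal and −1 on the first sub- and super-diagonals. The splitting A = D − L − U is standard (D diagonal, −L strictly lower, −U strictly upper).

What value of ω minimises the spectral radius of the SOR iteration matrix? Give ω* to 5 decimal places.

ρ_J = max_k |cos(kπ/200)| = cos(π/200) = 0.99988
1 − cos²(π/200) = sin²(π/200) ⇒ √(1−ρ_J²) = sin(π/200) = 0.015707.
So ω* = 2/1.015707 = 1.96907 (Young).
Hence ρ(B_{ω*}) = 1.96907 − 1 = 0.96907.

ω* = 1.96907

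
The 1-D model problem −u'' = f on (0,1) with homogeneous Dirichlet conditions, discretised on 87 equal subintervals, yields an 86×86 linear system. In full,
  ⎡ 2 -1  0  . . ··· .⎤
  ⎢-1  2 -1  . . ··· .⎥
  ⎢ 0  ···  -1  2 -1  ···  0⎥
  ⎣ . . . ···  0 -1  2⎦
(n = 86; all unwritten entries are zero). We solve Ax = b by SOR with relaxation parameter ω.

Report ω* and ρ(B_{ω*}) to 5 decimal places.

ω* = 1.93031, ρ_SOR = 0.93031

spectrum of D⁻¹(L+U) = {cos(kπ/87) : 1≤k≤86}; ρ_J = cos(π/87) = 0.99935.
1 − cos²(π/87) = sin²(π/87) ⇒ √(1−ρ_J²) = sin(π/87) = 0.036102.
ω* = 2 / (1 + 0.036102) = 2 / 1.036102 ≈ 1.93031.
At ω = 1.93031 every |λ(B_ω)| = ω−1, so ρ_SOR = 0.93031.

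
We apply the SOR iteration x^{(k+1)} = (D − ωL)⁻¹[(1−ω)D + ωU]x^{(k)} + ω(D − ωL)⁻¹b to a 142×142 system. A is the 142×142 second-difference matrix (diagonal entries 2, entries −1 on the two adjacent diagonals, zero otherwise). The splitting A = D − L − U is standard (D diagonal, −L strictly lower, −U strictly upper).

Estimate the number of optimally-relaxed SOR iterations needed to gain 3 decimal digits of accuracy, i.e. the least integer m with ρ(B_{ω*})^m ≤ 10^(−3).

m = 158

ρ_J = max_k |cos(kπ/143)| = cos(π/143) = 0.9997587
√(1−ρ_J²) = |sin(π/143)| = 0.0219674
Then 2/(1+√(1−ρ_J²)) = 2/(1+0.0219674); ω* = 2/1.0219674 = 1.9570096.
At ω = 1.9570096 every |λ(B_ω)| = ω−1, so ρ_SOR = 0.9570096.
ρ_SOR^m ≤ 10^(−3) ⇔ m ≥ 3·ln10/(−ln 0.9570096) = 6.90776/0.0439419 = 157.202; m = ⌈157.202⌉ = 158.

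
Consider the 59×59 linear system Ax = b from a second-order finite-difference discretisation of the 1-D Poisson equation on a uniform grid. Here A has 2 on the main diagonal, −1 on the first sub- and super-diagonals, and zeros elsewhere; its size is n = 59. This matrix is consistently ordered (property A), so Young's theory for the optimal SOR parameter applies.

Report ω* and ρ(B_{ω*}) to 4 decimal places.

ω* = 1.9005, ρ_SOR = 0.9005

ρ_J = max_k |cos(kπ/60)| = cos(π/60) = 0.9986
1 − cos²(π/60) = sin²(π/60) ⇒ √(1−ρ_J²) = sin(π/60) = 0.05234.
Then 2/(1+√(1−ρ_J²)) = 2/(1+0.05234); ω* = 2/1.05234 = 1.9005.
and ρ(B_{ω*}) = 1.9005 − 1 = 0.9005.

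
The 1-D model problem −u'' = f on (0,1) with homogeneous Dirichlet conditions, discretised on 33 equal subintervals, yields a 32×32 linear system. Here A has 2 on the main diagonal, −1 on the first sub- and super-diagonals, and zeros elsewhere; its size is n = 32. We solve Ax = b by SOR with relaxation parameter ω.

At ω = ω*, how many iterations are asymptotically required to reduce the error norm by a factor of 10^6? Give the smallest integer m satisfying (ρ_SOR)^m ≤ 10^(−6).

m = 73

ρ_J = max_k |cos(kπ/33)| = cos(π/33) = 0.9954719
√(1 − cos²(π/33)) = sin(π/33) ≈ 0.0950560.
ω* = 2 / (1 + 0.0950560) = 2 / 1.0950560 ≈ 1.8263906.
and ρ(B_{ω*}) = 1.8263906 − 1 = 0.8263906.
6·ln10 = 13.8155; −ln(0.8263906) = 0.190688; m = ⌈13.8155/0.190688⌉ = ⌈72.451⌉ = 73.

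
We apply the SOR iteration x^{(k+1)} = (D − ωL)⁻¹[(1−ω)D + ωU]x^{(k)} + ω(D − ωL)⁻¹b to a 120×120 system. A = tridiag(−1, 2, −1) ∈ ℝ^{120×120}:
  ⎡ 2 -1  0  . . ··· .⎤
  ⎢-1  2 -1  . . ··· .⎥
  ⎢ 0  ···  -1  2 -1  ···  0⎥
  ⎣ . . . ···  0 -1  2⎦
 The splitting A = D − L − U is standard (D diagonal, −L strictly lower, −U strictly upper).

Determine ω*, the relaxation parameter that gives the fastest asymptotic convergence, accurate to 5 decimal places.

With n=120, ρ(Jacobi) = cos(π/121) = 0.99966.
root = sin(π/121) = 0.025961  (since 1−cos² = sin²).
ω* = 2/(1+0.025961) = 1.94939
ρ(B_{ω*}) = ω*−1 = 0.94939

ω* = 1.94939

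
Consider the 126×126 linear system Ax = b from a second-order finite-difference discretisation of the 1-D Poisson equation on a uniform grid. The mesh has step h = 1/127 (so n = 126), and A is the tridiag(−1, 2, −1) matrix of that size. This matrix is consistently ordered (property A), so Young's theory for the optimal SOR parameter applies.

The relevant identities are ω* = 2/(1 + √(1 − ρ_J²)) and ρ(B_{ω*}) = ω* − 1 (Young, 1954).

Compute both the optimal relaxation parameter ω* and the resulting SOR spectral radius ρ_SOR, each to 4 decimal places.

With n=126, ρ(Jacobi) = cos(π/127) = 0.9997.
√(1−ρ_J²) = |sin(π/127)| = 0.02473
Then 2/(1+√(1−ρ_J²)) = 2/(1+0.02473); ω* = 2/1.02473 = 1.9517.
ρ_SOR = ω* − 1 ≈ 0.9517.

ω* = 1.9517, ρ_SOR = 0.9517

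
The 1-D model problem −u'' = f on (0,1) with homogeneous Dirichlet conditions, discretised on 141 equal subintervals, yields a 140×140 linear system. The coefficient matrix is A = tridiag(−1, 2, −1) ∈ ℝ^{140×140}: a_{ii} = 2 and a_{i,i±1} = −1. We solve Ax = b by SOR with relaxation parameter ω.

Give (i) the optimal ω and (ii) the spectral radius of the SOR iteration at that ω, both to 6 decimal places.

ω* = 1.956413, ρ_SOR = 0.956413

½·tridiag(1,0,1) at n=140: λ_k = cos(kπ/141); max |λ| at k=1 ⇒ ρ_J = cos(π/141) ≈ 0.999752.
root = sin(π/141) = 0.0222790  (since 1−cos² = sin²).
ω* = 2/(1+0.0222790) = 1.956413
and ρ(B_{ω*}) = 1.956413 − 1 = 0.956413.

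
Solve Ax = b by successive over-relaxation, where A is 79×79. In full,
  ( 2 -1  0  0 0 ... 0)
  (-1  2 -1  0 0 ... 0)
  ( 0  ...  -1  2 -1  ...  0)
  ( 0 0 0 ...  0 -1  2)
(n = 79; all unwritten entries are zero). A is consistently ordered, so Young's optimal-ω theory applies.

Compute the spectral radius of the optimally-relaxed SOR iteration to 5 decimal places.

ρ_SOR = 0.92445

n=79: λ(B_J) = 1 − λ(A)/2 = cos(kπ/80); k=1 gives ρ_J = 0.99923.
1 − cos²(π/80) = sin²(π/80) ⇒ √(1−ρ_J²) = sin(π/80) = 0.039260.
ω* = 2/(1+0.039260) = 1.92445
ρ_SOR = ω* − 1 = 1.92445 − 1 = 0.92445.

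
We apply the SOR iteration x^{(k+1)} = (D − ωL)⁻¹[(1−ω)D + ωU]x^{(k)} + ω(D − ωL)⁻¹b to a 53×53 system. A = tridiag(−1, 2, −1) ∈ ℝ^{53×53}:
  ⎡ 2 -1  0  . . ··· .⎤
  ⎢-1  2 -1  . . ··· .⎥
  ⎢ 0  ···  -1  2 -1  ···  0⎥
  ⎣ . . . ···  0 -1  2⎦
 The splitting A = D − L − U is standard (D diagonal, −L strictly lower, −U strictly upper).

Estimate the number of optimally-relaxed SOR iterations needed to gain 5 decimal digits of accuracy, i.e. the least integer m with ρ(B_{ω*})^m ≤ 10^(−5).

m = 99

½·tridiag(1,0,1) at n=53: λ_k = cos(kπ/54); max |λ| at k=1 ⇒ ρ_J = cos(π/54) ≈ 0.9983082.
√(1−ρ_J²) = |sin(π/54)| = 0.0581448
ω* = 2/(1+0.0581448) = 1.8901005
ρ_SOR = ω* − 1 ≈ 0.8901005.
ρ_SOR^m ≤ 10^(−5) ⇔ m ≥ 5·ln10/(−ln 0.8901005) = 11.5129/0.116421 = 98.890; m = ⌈98.890⌉ = 99.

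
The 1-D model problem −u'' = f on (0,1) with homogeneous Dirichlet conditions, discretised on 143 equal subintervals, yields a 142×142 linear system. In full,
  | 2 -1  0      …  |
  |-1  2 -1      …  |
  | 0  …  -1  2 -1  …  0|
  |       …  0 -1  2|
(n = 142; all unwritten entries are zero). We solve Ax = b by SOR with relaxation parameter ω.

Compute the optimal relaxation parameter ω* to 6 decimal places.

½·tridiag(1,0,1) at n=142: λ_k = cos(kπ/143); max |λ| at k=1 ⇒ ρ_J = cos(π/143) ≈ 0.999759.
√(1 − cos²(π/143)) = sin(π/143) ≈ 0.0219674.
ω* = 2/(1+0.0219674) = 1.957010
ρ_SOR = ω* − 1 = 1.957010 − 1 = 0.957010.

ω* = 1.957010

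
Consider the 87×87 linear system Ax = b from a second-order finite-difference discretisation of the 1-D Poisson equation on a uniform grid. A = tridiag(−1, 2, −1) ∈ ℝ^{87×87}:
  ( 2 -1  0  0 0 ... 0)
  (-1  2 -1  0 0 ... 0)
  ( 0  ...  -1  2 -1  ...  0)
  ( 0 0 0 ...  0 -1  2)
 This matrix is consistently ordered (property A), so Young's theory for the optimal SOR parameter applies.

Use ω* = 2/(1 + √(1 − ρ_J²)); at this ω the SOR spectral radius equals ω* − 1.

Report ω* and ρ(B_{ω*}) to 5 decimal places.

ω* = 1.93108, ρ_SOR = 0.93108

B_J for the 87×87 system has eigenvalues cos(kπ/88); ρ_J = cos(π/88) = 0.99936.
root = sin(π/88) = 0.035692  (since 1−cos² = sin²).
So ω* = 2/1.035692 = 1.93108 (Young).
ρ_SOR = ω* − 1 = 1.93108 − 1 = 0.93108.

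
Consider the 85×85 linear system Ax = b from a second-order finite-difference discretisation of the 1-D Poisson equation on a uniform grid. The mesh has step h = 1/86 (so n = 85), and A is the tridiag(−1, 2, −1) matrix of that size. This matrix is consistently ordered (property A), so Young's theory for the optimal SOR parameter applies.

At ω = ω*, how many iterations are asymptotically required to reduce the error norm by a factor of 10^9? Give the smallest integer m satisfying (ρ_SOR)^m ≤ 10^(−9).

B_J for the 85×85 system has eigenvalues cos(kπ/86); ρ_J = cos(π/86) = 0.9993328.
√(1 − cos²(π/86)) = sin(π/86) ≈ 0.0365220.
ω* = 2/(1+0.0365220) = 1.9295297
[ρ_SOR] ω* − 1 = 0.9295297.
ρ_SOR^m ≤ 10^(−9) ⇔ m ≥ 9·ln10/(−ln 0.9295297) = 20.7233/0.0730765 = 283.584; m = ⌈283.584⌉ = 284.

m = 284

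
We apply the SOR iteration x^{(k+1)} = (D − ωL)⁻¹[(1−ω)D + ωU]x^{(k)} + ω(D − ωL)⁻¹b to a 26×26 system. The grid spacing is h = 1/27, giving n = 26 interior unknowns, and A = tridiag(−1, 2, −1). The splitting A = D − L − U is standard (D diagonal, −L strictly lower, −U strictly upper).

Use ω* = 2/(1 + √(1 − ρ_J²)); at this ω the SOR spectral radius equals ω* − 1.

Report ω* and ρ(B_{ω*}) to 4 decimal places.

½·tridiag(1,0,1) at n=26: λ_k = cos(kπ/27); max |λ| at k=1 ⇒ ρ_J = cos(π/27) ≈ 0.9932.
root = sin(π/27) = 0.11609  (since 1−cos² = sin²).
[ω*] 2 ÷ (1 + 0.11609) = 2 ÷ 1.11609 = 1.7920.
[ρ_SOR] ω* − 1 = 0.7920.

ω* = 1.7920, ρ_SOR = 0.7920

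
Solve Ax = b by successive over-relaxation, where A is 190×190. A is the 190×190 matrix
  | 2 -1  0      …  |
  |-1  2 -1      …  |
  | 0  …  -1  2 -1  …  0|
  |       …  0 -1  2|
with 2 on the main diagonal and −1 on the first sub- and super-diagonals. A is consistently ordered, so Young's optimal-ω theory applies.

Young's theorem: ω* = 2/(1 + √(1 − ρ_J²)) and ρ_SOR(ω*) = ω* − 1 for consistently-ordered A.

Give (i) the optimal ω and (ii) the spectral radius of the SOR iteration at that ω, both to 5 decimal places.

ω* = 1.96764, ρ_SOR = 0.96764

spectrum of D⁻¹(L+U) = {cos(kπ/191) : 1≤k≤190}; ρ_J = cos(π/191) = 0.99986.
root = sin(π/191) = 0.016447  (since 1−cos² = sin²).
ω* = 2/(1+0.016447) = 1.96764
At ω = 1.96764 every |λ(B_ω)| = ω−1, so ρ_SOR = 0.96764.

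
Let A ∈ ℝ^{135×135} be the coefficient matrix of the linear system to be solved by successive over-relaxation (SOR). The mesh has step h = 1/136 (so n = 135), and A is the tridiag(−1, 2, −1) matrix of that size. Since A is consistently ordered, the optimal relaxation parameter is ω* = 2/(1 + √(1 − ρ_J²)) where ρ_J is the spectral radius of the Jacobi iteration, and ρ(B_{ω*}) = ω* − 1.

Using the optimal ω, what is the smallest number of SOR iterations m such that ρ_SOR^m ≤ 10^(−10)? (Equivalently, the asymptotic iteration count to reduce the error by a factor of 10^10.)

m = 499

n=135: λ(B_J) = 1 − λ(A)/2 = cos(kπ/136); k=1 gives ρ_J = 0.9997332.
√(1−ρ_J²) simplifies to sin(π/136) = 0.0230979.
ω* = 2 / (1 + 0.0230979) = 2 / 1.0230979 ≈ 1.9548471.
ρ(B_{ω*}) = ω*−1 = 0.9548471
ρ_SOR^m ≤ 10^(−10) ⇔ m ≥ 10·ln10/(−ln 0.9548471) = 23.0259/0.0462041 = 498.352; m = ⌈498.352⌉ = 499.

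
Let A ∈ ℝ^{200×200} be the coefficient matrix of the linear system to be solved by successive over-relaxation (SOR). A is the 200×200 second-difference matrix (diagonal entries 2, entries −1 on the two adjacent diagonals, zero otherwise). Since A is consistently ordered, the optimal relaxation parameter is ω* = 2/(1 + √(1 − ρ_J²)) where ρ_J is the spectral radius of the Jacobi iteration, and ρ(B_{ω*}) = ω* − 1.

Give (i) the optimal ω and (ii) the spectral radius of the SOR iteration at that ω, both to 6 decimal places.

With n=200, ρ(Jacobi) = cos(π/201) = 0.999878.
1 − cos²(π/201) = sin²(π/201) ⇒ √(1−ρ_J²) = sin(π/201) = 0.0156292.
Young: ω* = 2/(1+√(1−ρ_J²)) = 2/(1+0.0156292) = 2/1.0156292 = 1.969223.
ρ_SOR = ω* − 1 ≈ 0.969223.

ω* = 1.969223, ρ_SOR = 0.969223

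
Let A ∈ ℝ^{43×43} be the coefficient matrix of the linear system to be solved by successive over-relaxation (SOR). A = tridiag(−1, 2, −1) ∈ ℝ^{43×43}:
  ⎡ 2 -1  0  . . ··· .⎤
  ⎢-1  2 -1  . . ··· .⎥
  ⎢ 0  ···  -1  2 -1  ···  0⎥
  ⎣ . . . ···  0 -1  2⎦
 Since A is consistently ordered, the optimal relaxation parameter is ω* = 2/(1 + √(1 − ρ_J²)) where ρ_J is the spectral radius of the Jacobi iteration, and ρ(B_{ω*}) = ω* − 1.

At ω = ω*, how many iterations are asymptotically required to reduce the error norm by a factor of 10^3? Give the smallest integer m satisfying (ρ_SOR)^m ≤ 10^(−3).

m = 49

With n=43, ρ(Jacobi) = cos(π/44) = 0.9974521.
√(1 − cos²(π/44)) = sin(π/44) ≈ 0.0713392.
ω* = 2 / (1 + 0.0713392) = 2 / 1.0713392 ≈ 1.8668224.
and ρ(B_{ω*}) = 1.8668224 − 1 = 0.8668224.
ρ_SOR^m ≤ 10^(−3) ⇔ m ≥ 3·ln10/(−ln 0.8668224) = 6.90776/0.142921 = 48.333; m = ⌈48.333⌉ = 49.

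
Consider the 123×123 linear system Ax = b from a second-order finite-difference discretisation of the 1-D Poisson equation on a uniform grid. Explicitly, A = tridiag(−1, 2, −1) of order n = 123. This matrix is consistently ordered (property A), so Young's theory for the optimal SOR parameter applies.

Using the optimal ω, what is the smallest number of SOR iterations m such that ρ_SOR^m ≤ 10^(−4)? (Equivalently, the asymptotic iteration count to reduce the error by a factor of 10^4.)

½·tridiag(1,0,1) at n=123: λ_k = cos(kπ/124); max |λ| at k=1 ⇒ ρ_J = cos(π/124) ≈ 0.9996791.
√(1−ρ_J²) simplifies to sin(π/124) = 0.0253327.
So ω* = 2/1.0253327 = 1.9505864 (Young).
Hence ρ(B_{ω*}) = 1.9505864 − 1 = 0.9505864.
m ≥ 4·ln10 / (−ln 0.9505864) = 181.749; smallest integer m = 182.

m = 182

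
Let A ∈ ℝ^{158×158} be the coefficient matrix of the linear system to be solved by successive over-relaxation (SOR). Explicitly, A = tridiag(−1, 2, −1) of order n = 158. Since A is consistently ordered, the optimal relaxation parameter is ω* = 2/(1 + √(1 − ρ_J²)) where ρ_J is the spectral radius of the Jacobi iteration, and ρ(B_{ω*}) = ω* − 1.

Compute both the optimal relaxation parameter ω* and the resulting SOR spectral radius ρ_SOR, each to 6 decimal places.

With n=158, ρ(Jacobi) = cos(π/159) = 0.999805.
root = sin(π/159) = 0.0197572  (since 1−cos² = sin²).
Then 2/(1+√(1−ρ_J²)) = 2/(1+0.0197572); ω* = 2/1.0197572 = 1.961251.
Hence ρ(B_{ω*}) = 1.961251 − 1 = 0.961251.

ω* = 1.961251, ρ_SOR = 0.961251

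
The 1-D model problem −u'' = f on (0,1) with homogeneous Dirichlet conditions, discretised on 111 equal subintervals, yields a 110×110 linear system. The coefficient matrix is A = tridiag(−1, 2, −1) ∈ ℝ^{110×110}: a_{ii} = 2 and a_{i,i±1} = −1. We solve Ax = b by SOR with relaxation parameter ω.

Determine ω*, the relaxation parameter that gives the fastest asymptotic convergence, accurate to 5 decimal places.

B_J for the 110×110 system has eigenvalues cos(kπ/111); ρ_J = cos(π/111) = 0.99960.
root = sin(π/111) = 0.028299  (since 1−cos² = sin²).
ω* = 2/(1 + 0.028299) = 2/1.028299 = 1.94496.
ρ_SOR = ω* − 1 = 1.94496 − 1 = 0.94496.

ω* = 1.94496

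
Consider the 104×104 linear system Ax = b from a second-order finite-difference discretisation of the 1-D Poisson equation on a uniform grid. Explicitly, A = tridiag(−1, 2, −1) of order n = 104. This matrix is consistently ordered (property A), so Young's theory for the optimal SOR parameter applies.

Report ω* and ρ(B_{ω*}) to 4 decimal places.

B_J for the 104×104 system has eigenvalues cos(kπ/105); ρ_J = cos(π/105) = 0.9996.
√(1−ρ_J²) simplifies to sin(π/105) = 0.02992.
ω* = 2/(1+0.02992) = 1.9419
and ρ(B_{ω*}) = 1.9419 − 1 = 0.9419.

ω* = 1.9419, ρ_SOR = 0.9419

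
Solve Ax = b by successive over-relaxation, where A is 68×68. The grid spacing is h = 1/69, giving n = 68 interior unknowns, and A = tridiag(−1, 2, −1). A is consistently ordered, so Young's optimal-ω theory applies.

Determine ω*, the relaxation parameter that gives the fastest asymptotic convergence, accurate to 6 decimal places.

ω* = 1.912934

[ρ_J] n=68: ρ(B_J) = cos(π/(n+1)) = cos(π/69) = 0.998964.
√(1−ρ_J²) simplifies to sin(π/69) = 0.0455146.
Then 2/(1+√(1−ρ_J²)) = 2/(1+0.0455146); ω* = 2/1.0455146 = 1.912934.
ρ(B_{ω*}) = ω*−1 = 0.912934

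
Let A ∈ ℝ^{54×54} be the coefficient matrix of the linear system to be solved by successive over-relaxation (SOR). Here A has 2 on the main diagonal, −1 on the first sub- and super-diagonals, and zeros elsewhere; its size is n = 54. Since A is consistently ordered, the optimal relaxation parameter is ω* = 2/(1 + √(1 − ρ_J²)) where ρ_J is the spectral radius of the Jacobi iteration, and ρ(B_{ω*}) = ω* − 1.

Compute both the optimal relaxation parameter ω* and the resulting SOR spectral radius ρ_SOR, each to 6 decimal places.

ω* = 1.891989, ρ_SOR = 0.891989

ρ_J = max_k |cos(kπ/55)| = cos(π/55) = 0.998369
root = sin(π/55) = 0.0570888  (since 1−cos² = sin²).
ω* = 2/(1 + 0.0570888) = 2/1.0570888 = 1.891989.
ρ_SOR = ω* − 1 = 1.891989 − 1 = 0.891989.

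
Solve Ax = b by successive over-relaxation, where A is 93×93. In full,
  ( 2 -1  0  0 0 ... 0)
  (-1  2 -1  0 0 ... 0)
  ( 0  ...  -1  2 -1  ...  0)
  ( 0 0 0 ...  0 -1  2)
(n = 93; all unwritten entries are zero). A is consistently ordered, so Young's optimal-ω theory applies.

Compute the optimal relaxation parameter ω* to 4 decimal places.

ω* = 1.9353

[ρ_J] n=93: ρ(B_J) = cos(π/(n+1)) = cos(π/94) = 0.9994.
√(1−ρ_J²) = |sin(π/94)| = 0.03341
Young: ω* = 2/(1+√(1−ρ_J²)) = 2/(1+0.03341) = 2/1.03341 = 1.9353.
ρ_SOR = ω* − 1 ≈ 0.9353.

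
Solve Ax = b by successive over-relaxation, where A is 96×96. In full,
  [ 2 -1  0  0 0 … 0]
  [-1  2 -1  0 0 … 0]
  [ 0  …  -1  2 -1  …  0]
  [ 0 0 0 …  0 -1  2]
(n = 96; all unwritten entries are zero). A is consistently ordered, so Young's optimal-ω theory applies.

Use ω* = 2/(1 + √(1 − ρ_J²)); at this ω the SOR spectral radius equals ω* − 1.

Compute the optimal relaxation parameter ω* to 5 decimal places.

½·tridiag(1,0,1) at n=96: λ_k = cos(kπ/97); max |λ| at k=1 ⇒ ρ_J = cos(π/97) ≈ 0.99948.
√(1 − cos²(π/97)) = sin(π/97) ≈ 0.032382.
So ω* = 2/1.032382 = 1.93727 (Young).
ρ(B_{ω*}) = ω*−1 = 0.93727

ω* = 1.93727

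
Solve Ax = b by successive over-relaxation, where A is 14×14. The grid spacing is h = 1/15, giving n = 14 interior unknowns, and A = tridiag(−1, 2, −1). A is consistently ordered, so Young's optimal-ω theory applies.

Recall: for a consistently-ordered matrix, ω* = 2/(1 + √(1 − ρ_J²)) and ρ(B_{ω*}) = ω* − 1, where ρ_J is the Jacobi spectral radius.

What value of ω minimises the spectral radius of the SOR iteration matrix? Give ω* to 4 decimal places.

spectrum of D⁻¹(L+U) = {cos(kπ/15) : 1≤k≤14}; ρ_J = cos(π/15) = 0.9781.
√(1 − cos²(π/15)) = sin(π/15) ≈ 0.20791.
Young: ω* = 2/(1+√(1−ρ_J²)) = 2/(1+0.20791) = 2/1.20791 = 1.6558.
ρ_SOR = ω* − 1 ≈ 0.6558.

ω* = 1.6558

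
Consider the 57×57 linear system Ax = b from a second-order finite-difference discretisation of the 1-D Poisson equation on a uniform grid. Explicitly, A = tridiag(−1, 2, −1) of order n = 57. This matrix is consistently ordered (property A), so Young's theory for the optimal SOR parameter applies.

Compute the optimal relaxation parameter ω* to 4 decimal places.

ρ_J = max_k |cos(kπ/58)| = cos(π/58) = 0.9985
1 − cos²(π/58) = sin²(π/58) ⇒ √(1−ρ_J²) = sin(π/58) = 0.05414.
[ω*] 2 ÷ (1 + 0.05414) = 2 ÷ 1.05414 = 1.8973.
Hence ρ(B_{ω*}) = 1.8973 − 1 = 0.8973.

ω* = 1.8973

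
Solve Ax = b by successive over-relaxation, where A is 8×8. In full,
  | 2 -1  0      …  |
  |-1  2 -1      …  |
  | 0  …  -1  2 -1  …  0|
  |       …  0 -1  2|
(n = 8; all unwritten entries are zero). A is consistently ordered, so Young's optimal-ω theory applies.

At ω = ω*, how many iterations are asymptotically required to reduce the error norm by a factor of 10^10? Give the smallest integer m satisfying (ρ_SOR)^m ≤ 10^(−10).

m = 33

½·tridiag(1,0,1) at n=8: λ_k = cos(kπ/9); max |λ| at k=1 ⇒ ρ_J = cos(π/9) ≈ 0.9396926.
√(1−ρ_J²) simplifies to sin(π/9) = 0.3420201.
ω* = 2 / (1 + 0.3420201) = 2 / 1.3420201 ≈ 1.4902906.
[ρ_SOR] ω* − 1 = 0.4902906.
For 10 digits: m = 10·ln10 / (−ln 0.4902906) = 23.0259/0.712757 = 32.305; round up → m = 33.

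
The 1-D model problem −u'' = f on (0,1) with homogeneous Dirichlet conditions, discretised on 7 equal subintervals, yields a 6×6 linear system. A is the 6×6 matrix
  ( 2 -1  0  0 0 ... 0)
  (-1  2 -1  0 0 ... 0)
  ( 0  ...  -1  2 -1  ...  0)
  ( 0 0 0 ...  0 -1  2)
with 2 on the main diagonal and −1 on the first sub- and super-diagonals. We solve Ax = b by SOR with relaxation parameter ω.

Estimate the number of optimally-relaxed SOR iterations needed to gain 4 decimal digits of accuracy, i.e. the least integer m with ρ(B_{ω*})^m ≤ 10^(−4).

m = 10

[ρ_J] n=6: ρ(B_J) = cos(π/(n+1)) = cos(π/7) = 0.9009689.
root = sin(π/7) = 0.4338837  (since 1−cos² = sin²).
Young: ω* = 2/(1+√(1−ρ_J²)) = 2/(1+0.4338837) = 2/1.4338837 = 1.3948133.
Hence ρ(B_{ω*}) = 1.3948133 − 1 = 0.3948133.
For 4 digits: m = 4·ln10 / (−ln 0.3948133) = 9.21034/0.929342 = 9.911; round up → m = 10.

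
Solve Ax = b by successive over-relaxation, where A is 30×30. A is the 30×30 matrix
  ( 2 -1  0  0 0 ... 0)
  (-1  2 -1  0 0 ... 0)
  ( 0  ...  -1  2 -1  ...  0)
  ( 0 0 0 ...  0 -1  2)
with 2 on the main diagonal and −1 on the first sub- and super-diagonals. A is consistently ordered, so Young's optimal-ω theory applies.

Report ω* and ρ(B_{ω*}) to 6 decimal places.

ω* = 1.816253, ρ_SOR = 0.816253

With n=30, ρ(Jacobi) = cos(π/31) = 0.994869.
1 − cos²(π/31) = sin²(π/31) ⇒ √(1−ρ_J²) = sin(π/31) = 0.1011683.
ω* = 2 / (1 + 0.1011683) = 2 / 1.1011683 ≈ 1.816253.
[ρ_SOR] ω* − 1 = 0.816253.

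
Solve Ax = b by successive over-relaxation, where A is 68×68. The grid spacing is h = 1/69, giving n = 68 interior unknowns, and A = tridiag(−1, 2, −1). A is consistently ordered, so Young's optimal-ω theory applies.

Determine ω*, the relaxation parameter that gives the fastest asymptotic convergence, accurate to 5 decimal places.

n=68: λ(B_J) = 1 − λ(A)/2 = cos(kπ/69); k=1 gives ρ_J = 0.99896.
√(1 − cos²(π/69)) = sin(π/69) ≈ 0.045515.
ω* = 2/(1 + 0.045515) = 2/1.045515 = 1.91293.
ρ_SOR = ω* − 1 = 1.91293 − 1 = 0.91293.

ω* = 1.91293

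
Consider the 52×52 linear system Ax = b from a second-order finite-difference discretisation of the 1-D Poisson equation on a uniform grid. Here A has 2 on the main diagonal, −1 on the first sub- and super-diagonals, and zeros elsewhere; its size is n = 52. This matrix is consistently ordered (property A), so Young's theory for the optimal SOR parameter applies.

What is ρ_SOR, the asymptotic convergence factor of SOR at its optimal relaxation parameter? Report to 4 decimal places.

B_J for the 52×52 system has eigenvalues cos(kπ/53); ρ_J = cos(π/53) = 0.9982.
√(1−ρ_J²) = |sin(π/53)| = 0.05924
ω* = 2/(1+0.05924) = 1.8881
ρ_SOR = ω* − 1 ≈ 0.8881.

ρ_SOR = 0.8881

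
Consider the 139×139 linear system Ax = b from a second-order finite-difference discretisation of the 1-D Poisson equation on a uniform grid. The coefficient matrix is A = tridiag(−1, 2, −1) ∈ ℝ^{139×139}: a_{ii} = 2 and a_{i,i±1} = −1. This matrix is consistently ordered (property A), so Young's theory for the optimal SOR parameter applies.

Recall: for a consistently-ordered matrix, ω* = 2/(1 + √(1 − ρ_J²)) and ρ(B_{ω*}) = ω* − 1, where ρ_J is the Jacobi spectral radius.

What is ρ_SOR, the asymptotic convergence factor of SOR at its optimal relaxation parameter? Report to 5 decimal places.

ρ_SOR = 0.95611

ρ_J = max_k |cos(kπ/140)| = cos(π/140) = 0.99975
root = sin(π/140) = 0.022438  (since 1−cos² = sin²).
ω* = 2/(1+0.022438) = 1.95611
ρ_SOR = ω* − 1 = 1.95611 − 1 = 0.95611.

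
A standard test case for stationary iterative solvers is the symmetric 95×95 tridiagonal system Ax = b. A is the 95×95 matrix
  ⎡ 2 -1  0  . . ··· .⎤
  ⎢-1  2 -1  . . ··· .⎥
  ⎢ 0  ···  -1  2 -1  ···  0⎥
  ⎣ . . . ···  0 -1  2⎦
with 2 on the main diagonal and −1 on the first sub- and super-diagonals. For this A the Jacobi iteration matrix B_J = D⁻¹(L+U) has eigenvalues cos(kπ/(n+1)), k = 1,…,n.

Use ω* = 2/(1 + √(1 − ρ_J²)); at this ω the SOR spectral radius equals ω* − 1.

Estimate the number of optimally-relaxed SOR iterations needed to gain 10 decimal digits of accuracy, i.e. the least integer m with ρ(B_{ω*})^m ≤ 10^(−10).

m = 352

[ρ_J] n=95: ρ(B_J) = cos(π/(n+1)) = cos(π/96) = 0.9994646.
root = sin(π/96) = 0.0327191  (since 1−cos² = sin²).
ω* = 2 / (1 + 0.0327191) = 2 / 1.0327191 ≈ 1.9366350.
ρ(B_{ω*}) = ω*−1 = 0.9366350
For 10 digits: m = 10·ln10 / (−ln 0.9366350) = 23.0259/0.0654616 = 351.747; round up → m = 352.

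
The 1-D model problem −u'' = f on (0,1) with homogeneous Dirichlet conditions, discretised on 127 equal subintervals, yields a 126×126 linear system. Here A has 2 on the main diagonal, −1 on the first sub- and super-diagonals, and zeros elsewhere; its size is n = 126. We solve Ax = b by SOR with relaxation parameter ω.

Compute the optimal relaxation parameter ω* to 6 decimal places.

½·tridiag(1,0,1) at n=126: λ_k = cos(kπ/127); max |λ| at k=1 ⇒ ρ_J = cos(π/127) ≈ 0.999694.
1 − cos²(π/127) = sin²(π/127) ⇒ √(1−ρ_J²) = sin(π/127) = 0.0247344.
Then 2/(1+√(1−ρ_J²)) = 2/(1+0.0247344); ω* = 2/1.0247344 = 1.951725.
Hence ρ(B_{ω*}) = 1.951725 − 1 = 0.951725.

ω* = 1.951725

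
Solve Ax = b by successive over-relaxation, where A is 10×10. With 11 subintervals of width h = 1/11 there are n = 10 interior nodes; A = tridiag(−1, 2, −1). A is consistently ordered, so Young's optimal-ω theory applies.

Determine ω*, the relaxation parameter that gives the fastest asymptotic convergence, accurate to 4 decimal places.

ω* = 1.5604

B_J for the 10×10 system has eigenvalues cos(kπ/11); ρ_J = cos(π/11) = 0.9595.
√(1 − cos²(π/11)) = sin(π/11) ≈ 0.28173.
Then 2/(1+√(1−ρ_J²)) = 2/(1+0.28173); ω* = 2/1.28173 = 1.5604.
At ω = 1.5604 every |λ(B_ω)| = ω−1, so ρ_SOR = 0.5604.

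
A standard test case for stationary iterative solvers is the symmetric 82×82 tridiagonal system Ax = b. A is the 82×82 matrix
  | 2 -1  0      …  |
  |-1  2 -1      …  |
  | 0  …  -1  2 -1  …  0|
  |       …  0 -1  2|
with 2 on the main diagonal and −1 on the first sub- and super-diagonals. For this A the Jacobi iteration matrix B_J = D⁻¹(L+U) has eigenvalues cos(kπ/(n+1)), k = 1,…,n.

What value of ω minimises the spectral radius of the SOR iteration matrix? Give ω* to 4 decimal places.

ω* = 1.9271

With n=82, ρ(Jacobi) = cos(π/83) = 0.9993.
root = sin(π/83) = 0.03784  (since 1−cos² = sin²).
ω* = 2/(1+0.03784) = 1.9271
and ρ(B_{ω*}) = 1.9271 − 1 = 0.9271.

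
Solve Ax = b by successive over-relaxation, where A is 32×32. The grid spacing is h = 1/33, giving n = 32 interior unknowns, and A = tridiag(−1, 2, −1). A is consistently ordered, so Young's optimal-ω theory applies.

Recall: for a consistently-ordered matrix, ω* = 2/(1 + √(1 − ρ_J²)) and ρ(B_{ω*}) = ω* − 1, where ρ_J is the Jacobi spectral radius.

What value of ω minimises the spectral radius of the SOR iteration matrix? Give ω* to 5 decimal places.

ω* = 1.82639

ρ_J = max_k |cos(kπ/33)| = cos(π/33) = 0.99547
1 − cos²(π/33) = sin²(π/33) ⇒ √(1−ρ_J²) = sin(π/33) = 0.095056.
ω* = 2/(1 + 0.095056) = 2/1.095056 = 1.82639.
At ω = 1.82639 every |λ(B_ω)| = ω−1, so ρ_SOR = 0.82639.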